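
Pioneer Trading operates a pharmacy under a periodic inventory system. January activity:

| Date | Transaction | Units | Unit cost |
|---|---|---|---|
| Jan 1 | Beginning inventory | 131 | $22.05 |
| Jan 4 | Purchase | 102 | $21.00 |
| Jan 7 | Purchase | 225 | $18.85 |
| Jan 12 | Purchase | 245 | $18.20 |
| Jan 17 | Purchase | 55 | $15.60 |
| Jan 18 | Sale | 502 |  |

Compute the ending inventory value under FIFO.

Ending inventory = $4,516.20

Jan 18, 502 sold [FIFO — oldest first]: 131 @ $22.05 + 102 @ $21.00 + 225 @ $18.85 + 44 @ $18.20 = $10,072.60
Ending inventory: 201 @ $18.20 + 55 @ $15.60 = $4,516.20
Check: goods available $14,588.80 = COGS $10,072.60 + ending $4,516.20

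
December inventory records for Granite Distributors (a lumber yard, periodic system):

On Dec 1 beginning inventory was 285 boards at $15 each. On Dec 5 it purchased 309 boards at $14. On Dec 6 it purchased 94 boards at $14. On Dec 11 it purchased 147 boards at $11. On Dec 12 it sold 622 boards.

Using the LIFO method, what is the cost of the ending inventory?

Ending inventory = $3,195

Dec 12, 622 sold [LIFO — newest first]: 147 @ $11 + 94 @ $14 + 309 @ $14 + 72 @ $15 = $8,339
Ending inventory: 213 @ $15 = $3,195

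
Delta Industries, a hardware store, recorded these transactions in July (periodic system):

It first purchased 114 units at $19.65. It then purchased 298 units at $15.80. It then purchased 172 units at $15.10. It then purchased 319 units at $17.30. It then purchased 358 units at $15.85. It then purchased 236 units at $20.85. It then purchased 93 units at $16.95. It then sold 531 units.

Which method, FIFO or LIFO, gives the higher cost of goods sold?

LIFO

FIFO COGS: 114 @ $19.65 + 298 @ $15.80 + 119 @ $15.10 = $8,745.40
LIFO COGS: 93 @ $16.95 + 236 @ $20.85 + 202 @ $15.85 = $9,698.65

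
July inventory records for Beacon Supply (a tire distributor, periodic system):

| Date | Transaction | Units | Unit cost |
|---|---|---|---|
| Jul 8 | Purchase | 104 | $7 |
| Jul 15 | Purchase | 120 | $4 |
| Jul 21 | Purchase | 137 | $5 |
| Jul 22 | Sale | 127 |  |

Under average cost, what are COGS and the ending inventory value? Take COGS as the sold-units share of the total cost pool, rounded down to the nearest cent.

COGS = $665.95; ending inventory = $1,227.05

Jul 22, sell 127: 127/361 × $1,893.00 → $665.95
Ending inventory (cost pool remaining) = $1,227.05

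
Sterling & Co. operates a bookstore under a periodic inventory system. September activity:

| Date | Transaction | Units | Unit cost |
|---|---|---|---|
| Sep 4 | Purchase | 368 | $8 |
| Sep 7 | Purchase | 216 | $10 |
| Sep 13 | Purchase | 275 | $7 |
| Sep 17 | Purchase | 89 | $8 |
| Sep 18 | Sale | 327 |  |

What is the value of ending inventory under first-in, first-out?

Sep 18, 327 sold [FIFO — oldest first]: 327 @ $8 = $2,616
Ending inventory: 41 @ $8 + 216 @ $10 + 275 @ $7 + 89 @ $8 = $5,125
Check: goods available $7,741 = COGS $2,616 + ending $5,125

Ending inventory = $5,125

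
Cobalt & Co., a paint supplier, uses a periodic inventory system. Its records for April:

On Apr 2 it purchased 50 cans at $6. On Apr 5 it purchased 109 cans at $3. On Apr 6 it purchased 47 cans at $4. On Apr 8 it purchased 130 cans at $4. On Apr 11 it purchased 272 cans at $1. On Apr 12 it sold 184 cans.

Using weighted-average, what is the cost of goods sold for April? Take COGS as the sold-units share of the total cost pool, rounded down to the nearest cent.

COGS = $486.32

Apr 12, sell 184: 184/608 × $1,607.00 → $486.32
Ending inventory (cost pool remaining) = $1,120.68
Check: goods available $1,607.00 = COGS $486.32 + ending $1,120.68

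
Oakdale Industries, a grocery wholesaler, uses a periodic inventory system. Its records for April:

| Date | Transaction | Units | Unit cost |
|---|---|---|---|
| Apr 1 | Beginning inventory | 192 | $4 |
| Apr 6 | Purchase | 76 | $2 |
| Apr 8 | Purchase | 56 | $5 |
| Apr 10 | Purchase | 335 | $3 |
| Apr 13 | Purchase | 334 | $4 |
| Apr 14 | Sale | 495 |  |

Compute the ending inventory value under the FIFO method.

Ending inventory = $1,828

Apr 14, 495 sold [FIFO — oldest first]: 192 @ $4 + 76 @ $2 + 56 @ $5 + 171 @ $3 = $1,713
Ending inventory: 164 @ $3 + 334 @ $4 = $1,828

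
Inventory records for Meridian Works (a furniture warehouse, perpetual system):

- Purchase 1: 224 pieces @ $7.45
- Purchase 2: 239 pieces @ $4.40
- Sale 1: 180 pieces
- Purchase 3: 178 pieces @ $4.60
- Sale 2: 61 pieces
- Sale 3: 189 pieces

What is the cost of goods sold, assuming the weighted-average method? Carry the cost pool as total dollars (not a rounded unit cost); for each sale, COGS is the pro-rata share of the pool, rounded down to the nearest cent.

After Purchase 1: 224 on hand, pool $1,668.80 (≈ $7.4500 each)
After Purchase 2: 463 on hand, pool $2,720.40 (≈ $5.8756 each)
Sale 1, sell 180: 180/463 × $2,720.40 → $1,057.60
After Purchase 3: 461 on hand, pool $2,481.60 (≈ $5.3831 each)
Sale 2, sell 61: 61/461 × $2,481.60 → $328.36
Sale 3, sell 189: 189/400 × $2,153.24 → $1,017.40
Total COGS = $1,057.60 + $328.36 + $1,017.40 = $2,403.36
Ending inventory (cost pool remaining) = $1,135.84

COGS = $2,403.36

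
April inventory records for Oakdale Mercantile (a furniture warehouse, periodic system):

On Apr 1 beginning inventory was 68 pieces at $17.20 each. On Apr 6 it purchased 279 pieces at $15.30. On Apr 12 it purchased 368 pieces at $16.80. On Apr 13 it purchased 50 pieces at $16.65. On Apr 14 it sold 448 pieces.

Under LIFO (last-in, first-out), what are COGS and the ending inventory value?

COGS = $7,473.90; ending inventory = $4,979.30

Apr 14, 448 sold [LIFO — newest first]: 50 @ $16.65 + 368 @ $16.80 + 30 @ $15.30 = $7,473.90
Ending inventory: 68 @ $17.20 + 249 @ $15.30 = $4,979.30
Check: goods available $12,453.20 = COGS $7,473.90 + ending $4,979.30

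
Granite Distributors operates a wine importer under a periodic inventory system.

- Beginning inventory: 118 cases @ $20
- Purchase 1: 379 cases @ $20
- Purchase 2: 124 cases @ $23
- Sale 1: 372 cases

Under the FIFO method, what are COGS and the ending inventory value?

Sale 1 (372) [FIFO — oldest first]: 118 @ $20 + 254 @ $20 = $7,440
Ending inventory: 125 @ $20 + 124 @ $23 = $5,352
Check: goods available $12,792 = COGS $7,440 + ending $5,352

COGS = $7,440; ending inventory = $5,352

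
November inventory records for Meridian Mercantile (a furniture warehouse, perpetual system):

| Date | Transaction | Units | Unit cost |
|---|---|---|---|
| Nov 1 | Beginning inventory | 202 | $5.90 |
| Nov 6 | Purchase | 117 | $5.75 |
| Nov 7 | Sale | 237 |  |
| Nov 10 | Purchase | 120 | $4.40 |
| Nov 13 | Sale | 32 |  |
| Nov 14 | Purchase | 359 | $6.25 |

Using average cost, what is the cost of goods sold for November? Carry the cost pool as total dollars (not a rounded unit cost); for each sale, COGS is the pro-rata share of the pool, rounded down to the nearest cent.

COGS = $1,544.83

After Nov 1: 202 on hand, pool $1,191.80 (≈ $5.9000 each)
After Nov 6: 319 on hand, pool $1,864.55 (≈ $5.8450 each)
Nov 7, sell 237: 237/319 × $1,864.55 → $1,385.26
After Nov 10: 202 on hand, pool $1,007.29 (≈ $4.9866 each)
Nov 13, sell 32: 32/202 × $1,007.29 → $159.57
After Nov 14: 529 on hand, pool $3,091.47 (≈ $5.8440 each)
Total COGS = $1,385.26 + $159.57 = $1,544.83
Ending inventory (cost pool remaining) = $3,091.47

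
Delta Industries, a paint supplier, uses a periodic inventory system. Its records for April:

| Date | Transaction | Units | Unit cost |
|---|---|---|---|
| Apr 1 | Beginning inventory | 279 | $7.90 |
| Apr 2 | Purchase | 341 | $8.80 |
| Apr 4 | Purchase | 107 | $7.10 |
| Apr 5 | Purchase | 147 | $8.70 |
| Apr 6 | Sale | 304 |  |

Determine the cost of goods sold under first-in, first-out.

Apr 6, 304 sold [FIFO — oldest first]: 279 @ $7.90 + 25 @ $8.80 = $2,424.10
Ending inventory: 316 @ $8.80 + 107 @ $7.10 + 147 @ $8.70 = $4,819.40

COGS = $2,424.10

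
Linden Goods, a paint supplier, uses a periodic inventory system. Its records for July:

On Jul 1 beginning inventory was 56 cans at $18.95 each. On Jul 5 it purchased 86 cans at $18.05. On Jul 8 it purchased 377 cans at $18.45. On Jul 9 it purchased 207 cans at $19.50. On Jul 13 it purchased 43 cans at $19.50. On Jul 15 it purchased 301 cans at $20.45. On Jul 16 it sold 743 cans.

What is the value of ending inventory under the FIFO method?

Jul 16, 743 sold [FIFO — oldest first]: 56 @ $18.95 + 86 @ $18.05 + 377 @ $18.45 + 207 @ $19.50 + 17 @ $19.50 = $13,937.15
Ending inventory: 26 @ $19.50 + 301 @ $20.45 = $6,662.45
Check: goods available $20,599.60 = COGS $13,937.15 + ending $6,662.45

Ending inventory = $6,662.45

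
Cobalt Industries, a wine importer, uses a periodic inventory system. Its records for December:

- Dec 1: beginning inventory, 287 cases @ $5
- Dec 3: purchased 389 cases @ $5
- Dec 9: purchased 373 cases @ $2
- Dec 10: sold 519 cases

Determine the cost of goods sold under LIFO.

Dec 10, 519 sold [LIFO — newest first]: 373 @ $2 + 146 @ $5 = $1,476
Ending inventory: 287 @ $5 + 243 @ $5 = $2,650
Check: goods available $4,126 = COGS $1,476 + ending $2,650

COGS = $1,476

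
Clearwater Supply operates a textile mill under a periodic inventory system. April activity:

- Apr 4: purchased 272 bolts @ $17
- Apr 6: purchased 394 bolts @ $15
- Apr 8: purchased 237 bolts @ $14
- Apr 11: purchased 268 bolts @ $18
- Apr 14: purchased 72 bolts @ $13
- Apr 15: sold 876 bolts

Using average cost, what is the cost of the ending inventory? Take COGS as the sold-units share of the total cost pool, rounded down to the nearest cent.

Ending inventory = $5,790.52

Apr 15, sell 876: 876/1243 × $19,612.00 → $13,821.48
Ending inventory (cost pool remaining) = $5,790.52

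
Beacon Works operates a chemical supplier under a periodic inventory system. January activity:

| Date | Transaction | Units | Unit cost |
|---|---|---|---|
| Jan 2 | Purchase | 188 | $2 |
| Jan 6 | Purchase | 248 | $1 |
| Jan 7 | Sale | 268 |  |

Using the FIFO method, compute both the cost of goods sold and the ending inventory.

Jan 7, 268 sold [FIFO — oldest first]: 188 @ $2 + 80 @ $1 = $456
Ending inventory: 168 @ $1 = $168
Check: goods available $624 = COGS $456 + ending $168

COGS = $456; ending inventory = $168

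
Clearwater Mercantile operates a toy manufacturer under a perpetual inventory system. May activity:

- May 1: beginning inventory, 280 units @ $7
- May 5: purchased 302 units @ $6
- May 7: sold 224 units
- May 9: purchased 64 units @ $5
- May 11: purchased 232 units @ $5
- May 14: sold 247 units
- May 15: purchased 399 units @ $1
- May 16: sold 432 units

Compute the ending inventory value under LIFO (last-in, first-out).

Ending inventory = $2,508

May 7, 224 sold [LIFO — newest first]: 224 @ $6 = $1,344
May 14, 247 sold [LIFO — newest first]: 232 @ $5 + 15 @ $5 = $1,235
May 16, 432 sold [LIFO — newest first]: 399 @ $1 + 33 @ $5 = $564
Total COGS = $1,344 + $1,235 + $564 = $3,143
Ending inventory: 280 @ $7 + 78 @ $6 + 16 @ $5 = $2,508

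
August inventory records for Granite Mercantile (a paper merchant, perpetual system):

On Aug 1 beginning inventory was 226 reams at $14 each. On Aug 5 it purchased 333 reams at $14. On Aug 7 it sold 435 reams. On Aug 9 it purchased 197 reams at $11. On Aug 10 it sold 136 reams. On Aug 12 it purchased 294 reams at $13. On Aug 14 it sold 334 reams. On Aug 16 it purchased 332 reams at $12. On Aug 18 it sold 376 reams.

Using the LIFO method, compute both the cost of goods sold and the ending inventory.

COGS = $16,385; ending inventory = $1,414

Aug 7, 435 sold [LIFO — newest first]: 333 @ $14 + 102 @ $14 = $6,090
Aug 10, 136 sold [LIFO — newest first]: 136 @ $11 = $1,496
Aug 14, 334 sold [LIFO — newest first]: 294 @ $13 + 40 @ $11 = $4,262
Aug 18, 376 sold [LIFO — newest first]: 332 @ $12 + 21 @ $11 + 23 @ $14 = $4,537
Total COGS = $6,090 + $1,496 + $4,262 + $4,537 = $16,385
Ending inventory: 101 @ $14 = $1,414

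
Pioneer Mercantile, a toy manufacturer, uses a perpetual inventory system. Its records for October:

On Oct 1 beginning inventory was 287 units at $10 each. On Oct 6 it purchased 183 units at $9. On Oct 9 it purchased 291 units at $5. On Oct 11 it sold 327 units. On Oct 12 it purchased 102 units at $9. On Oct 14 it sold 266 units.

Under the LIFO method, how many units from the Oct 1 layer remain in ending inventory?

Oct 11, 327 sold [LIFO — newest first]: 291 @ $5 + 36 @ $9 = $1,779
Oct 14, 266 sold [LIFO — newest first]: 102 @ $9 + 147 @ $9 + 17 @ $10 = $2,411
Total COGS = $1,779 + $2,411 = $4,190
Ending inventory: 270 @ $10 = $2,700

270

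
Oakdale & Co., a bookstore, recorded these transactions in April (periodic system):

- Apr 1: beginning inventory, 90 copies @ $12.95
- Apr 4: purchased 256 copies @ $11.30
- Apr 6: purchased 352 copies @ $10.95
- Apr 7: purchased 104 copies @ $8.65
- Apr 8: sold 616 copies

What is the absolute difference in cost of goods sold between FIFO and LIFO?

FIFO COGS: 90 @ $12.95 + 256 @ $11.30 + 270 @ $10.95 = $7,014.80
LIFO COGS: 104 @ $8.65 + 352 @ $10.95 + 160 @ $11.30 = $6,562.00
Difference = |$7,014.80 − $6,562.00| = $452.80

$452.80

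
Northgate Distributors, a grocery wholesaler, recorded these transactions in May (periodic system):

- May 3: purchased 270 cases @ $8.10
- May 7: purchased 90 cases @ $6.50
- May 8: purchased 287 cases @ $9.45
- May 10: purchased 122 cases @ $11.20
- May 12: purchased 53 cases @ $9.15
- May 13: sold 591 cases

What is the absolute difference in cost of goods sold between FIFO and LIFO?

$509.45

FIFO COGS: 270 @ $8.10 + 90 @ $6.50 + 231 @ $9.45 = $4,954.95
LIFO COGS: 53 @ $9.15 + 122 @ $11.20 + 287 @ $9.45 + 90 @ $6.50 + 39 @ $8.10 = $5,464.40
Difference = |$4,954.95 − $5,464.40| = $509.45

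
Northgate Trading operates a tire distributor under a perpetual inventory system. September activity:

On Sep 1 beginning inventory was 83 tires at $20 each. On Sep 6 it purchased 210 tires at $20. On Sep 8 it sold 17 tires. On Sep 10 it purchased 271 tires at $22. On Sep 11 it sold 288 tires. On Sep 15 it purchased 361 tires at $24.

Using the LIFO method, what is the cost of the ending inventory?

Ending inventory = $13,844

Sep 8, 17 sold [LIFO — newest first]: 17 @ $20 = $340
Sep 11, 288 sold [LIFO — newest first]: 271 @ $22 + 17 @ $20 = $6,302
Total COGS = $340 + $6,302 = $6,642
Ending inventory: 83 @ $20 + 176 @ $20 + 361 @ $24 = $13,844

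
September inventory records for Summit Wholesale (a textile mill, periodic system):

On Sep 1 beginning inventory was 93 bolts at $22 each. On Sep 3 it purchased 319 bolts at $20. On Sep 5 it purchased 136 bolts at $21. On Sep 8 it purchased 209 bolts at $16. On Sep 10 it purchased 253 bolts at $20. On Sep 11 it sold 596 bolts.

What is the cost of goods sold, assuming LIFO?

Sep 11, 596 sold [LIFO — newest first]: 253 @ $20 + 209 @ $16 + 134 @ $21 = $11,218
Ending inventory: 93 @ $22 + 319 @ $20 + 2 @ $21 = $8,468
Check: goods available $19,686 = COGS $11,218 + ending $8,468

COGS = $11,218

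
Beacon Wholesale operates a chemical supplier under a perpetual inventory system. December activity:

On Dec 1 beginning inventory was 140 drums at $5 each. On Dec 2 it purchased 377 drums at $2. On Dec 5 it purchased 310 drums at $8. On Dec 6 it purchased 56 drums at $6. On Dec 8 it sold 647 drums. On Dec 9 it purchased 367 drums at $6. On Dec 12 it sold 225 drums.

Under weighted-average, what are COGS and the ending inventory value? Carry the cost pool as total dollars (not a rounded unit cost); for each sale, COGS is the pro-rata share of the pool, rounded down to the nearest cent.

After Dec 1: 140 on hand, pool $700.00 (≈ $5.0000 each)
After Dec 2: 517 on hand, pool $1,454.00 (≈ $2.8124 each)
After Dec 5: 827 on hand, pool $3,934.00 (≈ $4.7570 each)
After Dec 6: 883 on hand, pool $4,270.00 (≈ $4.8358 each)
Dec 8, sell 647: 647/883 × $4,270.00 → $3,128.75
After Dec 9: 603 on hand, pool $3,343.25 (≈ $5.5444 each)
Dec 12, sell 225: 225/603 × $3,343.25 → $1,247.48
Total COGS = $3,128.75 + $1,247.48 = $4,376.23
Ending inventory (cost pool remaining) = $2,095.77
Check: goods available $6,472.00 = COGS $4,376.23 + ending $2,095.77

COGS = $4,376.23; ending inventory = $2,095.77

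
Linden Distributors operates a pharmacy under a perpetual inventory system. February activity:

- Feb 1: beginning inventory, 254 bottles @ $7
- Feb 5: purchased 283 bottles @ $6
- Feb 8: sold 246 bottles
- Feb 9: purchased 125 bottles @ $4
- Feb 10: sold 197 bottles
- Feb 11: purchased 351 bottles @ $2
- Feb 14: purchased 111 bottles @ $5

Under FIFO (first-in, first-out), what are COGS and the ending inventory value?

COGS = $2,912; ending inventory = $2,321

Feb 8, 246 sold [FIFO — oldest first]: 246 @ $7 = $1,722
Feb 10, 197 sold [FIFO — oldest first]: 8 @ $7 + 189 @ $6 = $1,190
Total COGS = $1,722 + $1,190 = $2,912
Ending inventory: 94 @ $6 + 125 @ $4 + 351 @ $2 + 111 @ $5 = $2,321
Check: goods available $5,233 = COGS $2,912 + ending $2,321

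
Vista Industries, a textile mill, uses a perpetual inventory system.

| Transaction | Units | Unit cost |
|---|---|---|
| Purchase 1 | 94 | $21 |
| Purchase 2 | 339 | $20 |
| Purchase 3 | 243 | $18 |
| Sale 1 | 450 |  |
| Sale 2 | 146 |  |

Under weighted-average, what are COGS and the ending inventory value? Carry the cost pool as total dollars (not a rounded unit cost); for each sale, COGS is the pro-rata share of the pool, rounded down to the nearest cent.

COGS = $11,574.38; ending inventory = $1,553.62

After Purchase 1: 94 on hand, pool $1,974.00 (≈ $21.0000 each)
After Purchase 2: 433 on hand, pool $8,754.00 (≈ $20.2171 each)
After Purchase 3: 676 on hand, pool $13,128.00 (≈ $19.4201 each)
Sale 1, sell 450: 450/676 × $13,128.00 → $8,739.05
Sale 2, sell 146: 146/226 × $4,388.95 → $2,835.33
Total COGS = $8,739.05 + $2,835.33 = $11,574.38
Ending inventory (cost pool remaining) = $1,553.62
Check: goods available $13,128.00 = COGS $11,574.38 + ending $1,553.62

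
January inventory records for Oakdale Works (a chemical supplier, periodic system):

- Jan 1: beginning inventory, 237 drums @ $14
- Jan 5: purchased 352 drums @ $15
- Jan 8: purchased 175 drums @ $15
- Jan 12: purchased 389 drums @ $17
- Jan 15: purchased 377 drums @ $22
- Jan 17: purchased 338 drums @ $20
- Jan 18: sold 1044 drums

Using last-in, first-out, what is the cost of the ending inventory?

Jan 18, 1044 sold [LIFO — newest first]: 338 @ $20 + 377 @ $22 + 329 @ $17 = $20,647
Ending inventory: 237 @ $14 + 352 @ $15 + 175 @ $15 + 60 @ $17 = $12,243

Ending inventory = $12,243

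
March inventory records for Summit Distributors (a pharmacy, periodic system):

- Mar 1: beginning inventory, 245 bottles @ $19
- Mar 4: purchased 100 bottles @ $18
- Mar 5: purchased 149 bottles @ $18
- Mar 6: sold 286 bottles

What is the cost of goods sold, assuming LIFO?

COGS = $5,185

Mar 6, 286 sold [LIFO — newest first]: 149 @ $18 + 100 @ $18 + 37 @ $19 = $5,185
Ending inventory: 208 @ $19 = $3,952
Check: goods available $9,137 = COGS $5,185 + ending $3,952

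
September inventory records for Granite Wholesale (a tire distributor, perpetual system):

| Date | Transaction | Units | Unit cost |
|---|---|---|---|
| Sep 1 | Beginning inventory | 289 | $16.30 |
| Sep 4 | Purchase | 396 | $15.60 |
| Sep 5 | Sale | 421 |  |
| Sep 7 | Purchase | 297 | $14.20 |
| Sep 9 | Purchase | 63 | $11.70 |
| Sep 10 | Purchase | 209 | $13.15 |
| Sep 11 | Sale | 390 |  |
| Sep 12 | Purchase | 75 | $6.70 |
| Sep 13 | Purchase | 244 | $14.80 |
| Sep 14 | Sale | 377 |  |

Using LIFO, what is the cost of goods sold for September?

Sep 5, 421 sold [LIFO — newest first]: 396 @ $15.60 + 25 @ $16.30 = $6,585.10
Sep 11, 390 sold [LIFO — newest first]: 209 @ $13.15 + 63 @ $11.70 + 118 @ $14.20 = $5,161.05
Sep 14, 377 sold [LIFO — newest first]: 244 @ $14.80 + 75 @ $6.70 + 58 @ $14.20 = $4,937.30
Total COGS = $6,585.10 + $5,161.05 + $4,937.30 = $16,683.45
Ending inventory: 264 @ $16.30 + 121 @ $14.20 = $6,021.40

COGS = $16,683.45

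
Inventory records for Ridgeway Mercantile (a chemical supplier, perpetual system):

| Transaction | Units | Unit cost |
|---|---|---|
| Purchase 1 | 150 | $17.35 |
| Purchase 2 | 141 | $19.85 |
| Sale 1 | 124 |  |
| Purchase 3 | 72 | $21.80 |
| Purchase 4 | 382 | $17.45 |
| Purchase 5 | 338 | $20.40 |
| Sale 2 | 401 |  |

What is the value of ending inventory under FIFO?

Ending inventory = $10,734.20

Sale 1 (124) [FIFO — oldest first]: 124 @ $17.35 = $2,151.40
Sale 2 (401) [FIFO — oldest first]: 26 @ $17.35 + 141 @ $19.85 + 72 @ $21.80 + 162 @ $17.45 = $7,646.45
Total COGS = $2,151.40 + $7,646.45 = $9,797.85
Ending inventory: 220 @ $17.45 + 338 @ $20.40 = $10,734.20
Check: goods available $20,532.05 = COGS $9,797.85 + ending $10,734.20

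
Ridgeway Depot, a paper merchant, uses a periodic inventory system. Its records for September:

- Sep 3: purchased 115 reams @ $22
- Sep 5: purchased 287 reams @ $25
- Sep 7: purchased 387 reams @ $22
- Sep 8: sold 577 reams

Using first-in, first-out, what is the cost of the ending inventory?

Ending inventory = $4,664

Sep 8, 577 sold [FIFO — oldest first]: 115 @ $22 + 287 @ $25 + 175 @ $22 = $13,555
Ending inventory: 212 @ $22 = $4,664
Check: goods available $18,219 = COGS $13,555 + ending $4,664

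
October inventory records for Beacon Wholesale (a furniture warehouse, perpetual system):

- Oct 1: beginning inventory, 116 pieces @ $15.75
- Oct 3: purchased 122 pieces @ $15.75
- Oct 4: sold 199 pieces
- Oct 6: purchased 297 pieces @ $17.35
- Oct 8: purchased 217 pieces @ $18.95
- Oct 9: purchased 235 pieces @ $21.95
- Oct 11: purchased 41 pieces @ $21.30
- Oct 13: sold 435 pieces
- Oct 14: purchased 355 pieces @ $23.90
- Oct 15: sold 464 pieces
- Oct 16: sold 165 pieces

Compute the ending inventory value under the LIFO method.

Oct 4, 199 sold [LIFO — newest first]: 122 @ $15.75 + 77 @ $15.75 = $3,134.25
Oct 13, 435 sold [LIFO — newest first]: 41 @ $21.30 + 235 @ $21.95 + 159 @ $18.95 = $9,044.60
Oct 15, 464 sold [LIFO — newest first]: 355 @ $23.90 + 58 @ $18.95 + 51 @ $17.35 = $10,468.45
Oct 16, 165 sold [LIFO — newest first]: 165 @ $17.35 = $2,862.75
Total COGS = $3,134.25 + $9,044.60 + $10,468.45 + $2,862.75 = $25,510.05
Ending inventory: 39 @ $15.75 + 81 @ $17.35 = $2,019.60

Ending inventory = $2,019.60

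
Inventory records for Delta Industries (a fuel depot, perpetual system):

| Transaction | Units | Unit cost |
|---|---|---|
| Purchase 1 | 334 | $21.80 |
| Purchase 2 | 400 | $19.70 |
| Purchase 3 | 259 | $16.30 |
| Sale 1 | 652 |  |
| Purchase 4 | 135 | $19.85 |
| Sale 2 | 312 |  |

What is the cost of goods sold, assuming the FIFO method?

COGS = $18,910.20

Sale 1 (652) [FIFO — oldest first]: 334 @ $21.80 + 318 @ $19.70 = $13,545.80
Sale 2 (312) [FIFO — oldest first]: 82 @ $19.70 + 230 @ $16.30 = $5,364.40
Total COGS = $13,545.80 + $5,364.40 = $18,910.20
Ending inventory: 29 @ $16.30 + 135 @ $19.85 = $3,152.45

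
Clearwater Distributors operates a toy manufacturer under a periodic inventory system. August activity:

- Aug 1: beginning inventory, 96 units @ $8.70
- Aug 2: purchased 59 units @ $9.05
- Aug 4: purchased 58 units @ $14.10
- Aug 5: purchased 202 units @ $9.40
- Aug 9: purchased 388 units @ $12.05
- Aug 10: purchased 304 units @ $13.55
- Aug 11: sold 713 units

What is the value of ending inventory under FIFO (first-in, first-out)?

Aug 11, 713 sold [FIFO — oldest first]: 96 @ $8.70 + 59 @ $9.05 + 58 @ $14.10 + 202 @ $9.40 + 298 @ $12.05 = $7,676.65
Ending inventory: 90 @ $12.05 + 304 @ $13.55 = $5,203.70
Check: goods available $12,880.35 = COGS $7,676.65 + ending $5,203.70

Ending inventory = $5,203.70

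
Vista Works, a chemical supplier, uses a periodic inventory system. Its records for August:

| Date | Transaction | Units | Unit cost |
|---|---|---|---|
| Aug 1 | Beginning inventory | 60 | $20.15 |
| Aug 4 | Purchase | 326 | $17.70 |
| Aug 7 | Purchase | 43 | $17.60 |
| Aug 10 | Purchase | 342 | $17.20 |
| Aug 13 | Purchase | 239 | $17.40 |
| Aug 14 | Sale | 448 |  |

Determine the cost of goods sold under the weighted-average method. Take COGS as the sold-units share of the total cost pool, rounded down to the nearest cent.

Aug 14, sell 448: 448/1010 × $17,777.00 → $7,885.24
Ending inventory (cost pool remaining) = $9,891.76
Check: goods available $17,777.00 = COGS $7,885.24 + ending $9,891.76

COGS = $7,885.24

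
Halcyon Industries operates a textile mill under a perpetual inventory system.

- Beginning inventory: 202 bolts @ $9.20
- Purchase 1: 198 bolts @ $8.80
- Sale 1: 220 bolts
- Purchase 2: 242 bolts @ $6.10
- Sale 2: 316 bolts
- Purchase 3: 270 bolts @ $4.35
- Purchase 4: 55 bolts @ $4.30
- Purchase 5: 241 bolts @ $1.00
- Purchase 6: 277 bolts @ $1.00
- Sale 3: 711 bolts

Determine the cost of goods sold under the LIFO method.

Sale 1 (220) [LIFO — newest first]: 198 @ $8.80 + 22 @ $9.20 = $1,944.80
Sale 2 (316) [LIFO — newest first]: 242 @ $6.10 + 74 @ $9.20 = $2,157.00
Sale 3 (711) [LIFO — newest first]: 277 @ $1.00 + 241 @ $1.00 + 55 @ $4.30 + 138 @ $4.35 = $1,354.80
Total COGS = $1,944.80 + $2,157.00 + $1,354.80 = $5,456.60
Ending inventory: 106 @ $9.20 + 132 @ $4.35 = $1,549.40

COGS = $5,456.60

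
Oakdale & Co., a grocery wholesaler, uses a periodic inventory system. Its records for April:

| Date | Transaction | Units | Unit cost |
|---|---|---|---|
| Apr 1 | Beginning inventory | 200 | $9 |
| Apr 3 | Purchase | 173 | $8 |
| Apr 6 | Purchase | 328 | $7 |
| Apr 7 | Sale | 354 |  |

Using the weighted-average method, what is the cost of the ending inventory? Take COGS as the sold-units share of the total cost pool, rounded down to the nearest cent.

Ending inventory = $2,712.64

Apr 7, sell 354: 354/701 × $5,480.00 → $2,767.36
Ending inventory (cost pool remaining) = $2,712.64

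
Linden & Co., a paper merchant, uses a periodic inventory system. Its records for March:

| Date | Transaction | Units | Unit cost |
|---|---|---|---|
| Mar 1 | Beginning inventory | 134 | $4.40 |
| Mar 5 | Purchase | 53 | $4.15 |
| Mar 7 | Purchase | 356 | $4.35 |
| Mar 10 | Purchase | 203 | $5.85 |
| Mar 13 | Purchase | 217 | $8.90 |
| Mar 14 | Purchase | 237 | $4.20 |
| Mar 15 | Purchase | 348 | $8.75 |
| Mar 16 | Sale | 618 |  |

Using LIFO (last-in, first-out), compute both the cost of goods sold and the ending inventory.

COGS = $4,334.10; ending inventory = $5,183.30

Mar 16, 618 sold [LIFO — newest first]: 348 @ $8.75 + 237 @ $4.20 + 33 @ $8.90 = $4,334.10
Ending inventory: 134 @ $4.40 + 53 @ $4.15 + 356 @ $4.35 + 203 @ $5.85 + 184 @ $8.90 = $5,183.30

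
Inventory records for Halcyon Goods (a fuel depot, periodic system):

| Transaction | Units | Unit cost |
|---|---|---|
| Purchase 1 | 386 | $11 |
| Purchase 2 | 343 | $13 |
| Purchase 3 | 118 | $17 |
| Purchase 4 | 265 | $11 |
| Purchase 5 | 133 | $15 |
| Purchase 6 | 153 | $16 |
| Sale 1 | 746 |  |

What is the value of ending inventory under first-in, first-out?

Sale 1 (746) [FIFO — oldest first]: 386 @ $11 + 343 @ $13 + 17 @ $17 = $8,994
Ending inventory: 101 @ $17 + 265 @ $11 + 133 @ $15 + 153 @ $16 = $9,075

Ending inventory = $9,075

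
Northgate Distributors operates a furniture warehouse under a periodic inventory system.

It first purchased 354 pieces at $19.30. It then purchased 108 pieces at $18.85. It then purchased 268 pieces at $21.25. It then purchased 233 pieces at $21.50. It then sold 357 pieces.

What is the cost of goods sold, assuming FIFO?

COGS = $6,888.75

Sale 1 (357) [FIFO — oldest first]: 354 @ $19.30 + 3 @ $18.85 = $6,888.75
Ending inventory: 105 @ $18.85 + 268 @ $21.25 + 233 @ $21.50 = $12,683.75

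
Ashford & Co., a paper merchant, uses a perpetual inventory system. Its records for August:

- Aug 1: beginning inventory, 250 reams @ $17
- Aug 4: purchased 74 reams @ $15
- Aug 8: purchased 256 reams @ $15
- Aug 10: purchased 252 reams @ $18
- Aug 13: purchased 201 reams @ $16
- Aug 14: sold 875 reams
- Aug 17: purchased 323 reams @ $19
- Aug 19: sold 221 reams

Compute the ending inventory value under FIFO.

Aug 14, 875 sold [FIFO — oldest first]: 250 @ $17 + 74 @ $15 + 256 @ $15 + 252 @ $18 + 43 @ $16 = $14,424
Aug 19, 221 sold [FIFO — oldest first]: 158 @ $16 + 63 @ $19 = $3,725
Total COGS = $14,424 + $3,725 = $18,149
Ending inventory: 260 @ $19 = $4,940

Ending inventory = $4,940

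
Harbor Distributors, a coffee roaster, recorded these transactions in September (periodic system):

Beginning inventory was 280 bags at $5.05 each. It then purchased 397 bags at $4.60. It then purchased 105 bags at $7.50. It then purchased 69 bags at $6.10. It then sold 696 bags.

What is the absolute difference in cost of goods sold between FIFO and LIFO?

$283.15

FIFO COGS: 280 @ $5.05 + 397 @ $4.60 + 19 @ $7.50 = $3,382.70
LIFO COGS: 69 @ $6.10 + 105 @ $7.50 + 397 @ $4.60 + 125 @ $5.05 = $3,665.85
Difference = |$3,382.70 − $3,665.85| = $283.15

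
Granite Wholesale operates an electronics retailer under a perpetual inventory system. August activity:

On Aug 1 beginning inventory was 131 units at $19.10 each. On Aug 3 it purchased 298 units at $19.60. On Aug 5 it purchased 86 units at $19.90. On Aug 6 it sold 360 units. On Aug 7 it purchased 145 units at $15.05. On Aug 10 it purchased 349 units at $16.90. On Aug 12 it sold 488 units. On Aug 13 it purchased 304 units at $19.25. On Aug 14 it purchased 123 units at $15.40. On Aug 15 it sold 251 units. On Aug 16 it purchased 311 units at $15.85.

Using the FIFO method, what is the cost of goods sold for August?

COGS = $19,867.15

Aug 6, 360 sold [FIFO — oldest first]: 131 @ $19.10 + 229 @ $19.60 = $6,990.50
Aug 12, 488 sold [FIFO — oldest first]: 69 @ $19.60 + 86 @ $19.90 + 145 @ $15.05 + 188 @ $16.90 = $8,423.25
Aug 15, 251 sold [FIFO — oldest first]: 161 @ $16.90 + 90 @ $19.25 = $4,453.40
Total COGS = $6,990.50 + $8,423.25 + $4,453.40 = $19,867.15
Ending inventory: 214 @ $19.25 + 123 @ $15.40 + 311 @ $15.85 = $10,943.05
Check: goods available $30,810.20 = COGS $19,867.15 + ending $10,943.05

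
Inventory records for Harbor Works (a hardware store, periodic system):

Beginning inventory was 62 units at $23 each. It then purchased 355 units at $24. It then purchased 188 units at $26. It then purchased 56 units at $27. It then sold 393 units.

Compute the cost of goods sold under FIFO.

COGS = $9,370

Sale 1 (393) [FIFO — oldest first]: 62 @ $23 + 331 @ $24 = $9,370
Ending inventory: 24 @ $24 + 188 @ $26 + 56 @ $27 = $6,976
Check: goods available $16,346 = COGS $9,370 + ending $6,976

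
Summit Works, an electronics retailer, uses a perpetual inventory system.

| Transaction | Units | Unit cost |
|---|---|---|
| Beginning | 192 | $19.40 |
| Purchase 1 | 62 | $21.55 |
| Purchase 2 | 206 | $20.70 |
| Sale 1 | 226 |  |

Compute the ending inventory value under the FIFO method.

Sale 1 (226) [FIFO — oldest first]: 192 @ $19.40 + 34 @ $21.55 = $4,457.50
Ending inventory: 28 @ $21.55 + 206 @ $20.70 = $4,867.60

Ending inventory = $4,867.60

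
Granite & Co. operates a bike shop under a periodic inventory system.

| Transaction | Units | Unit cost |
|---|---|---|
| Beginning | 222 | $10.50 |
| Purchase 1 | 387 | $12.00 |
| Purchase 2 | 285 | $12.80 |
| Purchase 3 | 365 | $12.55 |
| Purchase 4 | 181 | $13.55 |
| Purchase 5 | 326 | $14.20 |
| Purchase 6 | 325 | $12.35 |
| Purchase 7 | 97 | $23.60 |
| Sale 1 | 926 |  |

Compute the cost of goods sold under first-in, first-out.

Sale 1 (926) [FIFO — oldest first]: 222 @ $10.50 + 387 @ $12.00 + 285 @ $12.80 + 32 @ $12.55 = $11,024.60
Ending inventory: 333 @ $12.55 + 181 @ $13.55 + 326 @ $14.20 + 325 @ $12.35 + 97 @ $23.60 = $17,563.85
Check: goods available $28,588.45 = COGS $11,024.60 + ending $17,563.85

COGS = $11,024.60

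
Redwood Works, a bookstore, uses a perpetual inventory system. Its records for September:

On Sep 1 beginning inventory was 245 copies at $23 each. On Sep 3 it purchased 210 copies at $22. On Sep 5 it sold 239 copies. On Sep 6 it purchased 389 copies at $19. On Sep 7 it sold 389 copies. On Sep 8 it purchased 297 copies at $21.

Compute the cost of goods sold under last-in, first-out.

Sep 5, 239 sold [LIFO — newest first]: 210 @ $22 + 29 @ $23 = $5,287
Sep 7, 389 sold [LIFO — newest first]: 389 @ $19 = $7,391
Total COGS = $5,287 + $7,391 = $12,678
Ending inventory: 216 @ $23 + 297 @ $21 = $11,205
Check: goods available $23,883 = COGS $12,678 + ending $11,205

COGS = $12,678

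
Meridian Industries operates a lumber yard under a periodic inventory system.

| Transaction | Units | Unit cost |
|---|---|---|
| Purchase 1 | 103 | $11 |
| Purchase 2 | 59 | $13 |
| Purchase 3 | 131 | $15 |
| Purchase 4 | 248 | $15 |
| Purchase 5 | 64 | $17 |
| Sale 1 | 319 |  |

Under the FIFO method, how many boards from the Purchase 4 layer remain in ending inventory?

222

Sale 1 (319) [FIFO — oldest first]: 103 @ $11 + 59 @ $13 + 131 @ $15 + 26 @ $15 = $4,255
Ending inventory: 222 @ $15 + 64 @ $17 = $4,418
Check: goods available $8,673 = COGS $4,255 + ending $4,418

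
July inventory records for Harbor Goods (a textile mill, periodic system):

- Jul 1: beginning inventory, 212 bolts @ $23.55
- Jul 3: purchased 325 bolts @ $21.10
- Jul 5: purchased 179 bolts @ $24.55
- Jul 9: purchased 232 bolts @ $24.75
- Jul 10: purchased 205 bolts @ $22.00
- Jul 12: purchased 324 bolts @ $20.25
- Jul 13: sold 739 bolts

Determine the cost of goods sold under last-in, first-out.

COGS = $16,268.50

Jul 13, 739 sold [LIFO — newest first]: 324 @ $20.25 + 205 @ $22.00 + 210 @ $24.75 = $16,268.50
Ending inventory: 212 @ $23.55 + 325 @ $21.10 + 179 @ $24.55 + 22 @ $24.75 = $16,789.05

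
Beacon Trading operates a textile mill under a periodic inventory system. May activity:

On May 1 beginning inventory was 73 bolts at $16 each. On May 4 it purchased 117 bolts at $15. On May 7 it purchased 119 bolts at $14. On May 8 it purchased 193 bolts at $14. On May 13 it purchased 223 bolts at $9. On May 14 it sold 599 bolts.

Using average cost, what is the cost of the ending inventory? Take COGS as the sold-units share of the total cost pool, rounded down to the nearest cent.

Ending inventory = $1,615.93

May 14, sell 599: 599/725 × $9,298.00 → $7,682.07
Ending inventory (cost pool remaining) = $1,615.93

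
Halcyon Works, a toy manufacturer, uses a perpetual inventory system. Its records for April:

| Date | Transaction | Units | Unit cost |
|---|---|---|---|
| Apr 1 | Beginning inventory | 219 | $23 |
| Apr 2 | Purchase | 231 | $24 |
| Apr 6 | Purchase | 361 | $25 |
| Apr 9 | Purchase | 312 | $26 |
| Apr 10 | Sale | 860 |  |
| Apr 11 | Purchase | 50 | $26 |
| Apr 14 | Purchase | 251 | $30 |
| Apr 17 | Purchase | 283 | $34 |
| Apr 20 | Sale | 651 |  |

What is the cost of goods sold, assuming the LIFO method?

Apr 10, 860 sold [LIFO — newest first]: 312 @ $26 + 361 @ $25 + 187 @ $24 = $21,625
Apr 20, 651 sold [LIFO — newest first]: 283 @ $34 + 251 @ $30 + 50 @ $26 + 44 @ $24 + 23 @ $23 = $20,037
Total COGS = $21,625 + $20,037 = $41,662
Ending inventory: 196 @ $23 = $4,508
Check: goods available $46,170 = COGS $41,662 + ending $4,508

COGS = $41,662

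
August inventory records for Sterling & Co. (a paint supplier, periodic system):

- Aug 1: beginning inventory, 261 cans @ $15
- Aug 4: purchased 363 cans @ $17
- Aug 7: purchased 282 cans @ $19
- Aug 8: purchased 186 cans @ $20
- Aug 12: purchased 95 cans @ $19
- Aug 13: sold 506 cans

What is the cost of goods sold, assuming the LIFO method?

Aug 13, 506 sold [LIFO — newest first]: 95 @ $19 + 186 @ $20 + 225 @ $19 = $9,800
Ending inventory: 261 @ $15 + 363 @ $17 + 57 @ $19 = $11,169

COGS = $9,800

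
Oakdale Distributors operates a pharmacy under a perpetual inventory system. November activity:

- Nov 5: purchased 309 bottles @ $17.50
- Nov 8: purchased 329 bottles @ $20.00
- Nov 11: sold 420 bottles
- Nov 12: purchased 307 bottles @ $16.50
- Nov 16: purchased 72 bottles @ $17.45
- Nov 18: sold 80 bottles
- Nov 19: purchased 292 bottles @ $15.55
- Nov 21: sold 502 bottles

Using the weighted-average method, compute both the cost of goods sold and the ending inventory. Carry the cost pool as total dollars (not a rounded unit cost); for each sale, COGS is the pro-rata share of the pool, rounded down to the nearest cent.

After Nov 5: 309 on hand, pool $5,407.50 (≈ $17.5000 each)
After Nov 8: 638 on hand, pool $11,987.50 (≈ $18.7892 each)
Nov 11, sell 420: 420/638 × $11,987.50 → $7,891.45
After Nov 12: 525 on hand, pool $9,161.55 (≈ $17.4506 each)
After Nov 16: 597 on hand, pool $10,417.95 (≈ $17.4505 each)
Nov 18, sell 80: 80/597 × $10,417.95 → $1,396.04
After Nov 19: 809 on hand, pool $13,562.51 (≈ $16.7645 each)
Nov 21, sell 502: 502/809 × $13,562.51 → $8,415.79
Total COGS = $7,891.45 + $1,396.04 + $8,415.79 = $17,703.28
Ending inventory (cost pool remaining) = $5,146.72

COGS = $17,703.28; ending inventory = $5,146.72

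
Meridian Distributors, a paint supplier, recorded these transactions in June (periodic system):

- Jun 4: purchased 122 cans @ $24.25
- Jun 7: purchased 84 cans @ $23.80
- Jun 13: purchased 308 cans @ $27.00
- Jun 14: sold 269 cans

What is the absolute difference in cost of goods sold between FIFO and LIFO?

FIFO COGS: 122 @ $24.25 + 84 @ $23.80 + 63 @ $27.00 = $6,658.70
LIFO COGS: 269 @ $27.00 = $7,263.00
Difference = |$6,658.70 − $7,263.00| = $604.30

$604.30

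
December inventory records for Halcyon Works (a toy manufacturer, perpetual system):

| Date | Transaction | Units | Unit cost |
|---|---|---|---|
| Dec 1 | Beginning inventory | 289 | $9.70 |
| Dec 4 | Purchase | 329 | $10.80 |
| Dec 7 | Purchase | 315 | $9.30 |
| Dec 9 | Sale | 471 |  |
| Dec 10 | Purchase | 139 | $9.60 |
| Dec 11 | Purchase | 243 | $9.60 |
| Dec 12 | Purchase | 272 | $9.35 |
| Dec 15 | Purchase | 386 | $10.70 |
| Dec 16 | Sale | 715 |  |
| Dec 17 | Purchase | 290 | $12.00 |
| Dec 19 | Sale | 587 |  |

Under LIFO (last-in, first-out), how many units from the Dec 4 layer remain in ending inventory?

173

Dec 9, 471 sold [LIFO — newest first]: 315 @ $9.30 + 156 @ $10.80 = $4,614.30
Dec 16, 715 sold [LIFO — newest first]: 386 @ $10.70 + 272 @ $9.35 + 57 @ $9.60 = $7,220.60
Dec 19, 587 sold [LIFO — newest first]: 290 @ $12.00 + 186 @ $9.60 + 111 @ $9.60 = $6,331.20
Total COGS = $4,614.30 + $7,220.60 + $6,331.20 = $18,166.10
Ending inventory: 289 @ $9.70 + 173 @ $10.80 + 28 @ $9.60 = $4,940.50
Check: goods available $23,106.60 = COGS $18,166.10 + ending $4,940.50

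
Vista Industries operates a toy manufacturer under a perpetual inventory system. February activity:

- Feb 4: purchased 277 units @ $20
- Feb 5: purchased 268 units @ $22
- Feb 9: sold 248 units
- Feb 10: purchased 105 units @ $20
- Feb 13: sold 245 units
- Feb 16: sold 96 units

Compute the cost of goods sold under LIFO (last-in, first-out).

COGS = $12,316

Feb 9, 248 sold [LIFO — newest first]: 248 @ $22 = $5,456
Feb 13, 245 sold [LIFO — newest first]: 105 @ $20 + 20 @ $22 + 120 @ $20 = $4,940
Feb 16, 96 sold [LIFO — newest first]: 96 @ $20 = $1,920
Total COGS = $5,456 + $4,940 + $1,920 = $12,316
Ending inventory: 61 @ $20 = $1,220
Check: goods available $13,536 = COGS $12,316 + ending $1,220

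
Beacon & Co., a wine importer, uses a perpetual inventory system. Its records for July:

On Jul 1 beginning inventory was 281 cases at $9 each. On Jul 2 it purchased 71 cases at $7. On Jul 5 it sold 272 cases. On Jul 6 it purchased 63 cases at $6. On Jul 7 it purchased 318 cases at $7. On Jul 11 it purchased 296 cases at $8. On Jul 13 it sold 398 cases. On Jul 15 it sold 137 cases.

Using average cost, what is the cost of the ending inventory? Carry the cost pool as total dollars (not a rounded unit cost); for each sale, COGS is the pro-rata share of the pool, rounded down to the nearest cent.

After Jul 1: 281 on hand, pool $2,529.00 (≈ $9.0000 each)
After Jul 2: 352 on hand, pool $3,026.00 (≈ $8.5966 each)
Jul 5, sell 272: 272/352 × $3,026.00 → $2,338.27
After Jul 6: 143 on hand, pool $1,065.73 (≈ $7.4527 each)
After Jul 7: 461 on hand, pool $3,291.73 (≈ $7.1404 each)
After Jul 11: 757 on hand, pool $5,659.73 (≈ $7.4765 each)
Jul 13, sell 398: 398/757 × $5,659.73 → $2,975.65
Jul 15, sell 137: 137/359 × $2,684.08 → $1,024.28
Total COGS = $2,338.27 + $2,975.65 + $1,024.28 = $6,338.20
Ending inventory (cost pool remaining) = $1,659.80
Check: goods available $7,998.00 = COGS $6,338.20 + ending $1,659.80

Ending inventory = $1,659.80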